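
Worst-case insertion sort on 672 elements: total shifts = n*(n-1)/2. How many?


Sum of shifts = 1 + 2 + 3 + ... + 671
= 672 * 671 / 2
= 450912 / 2
= 225456


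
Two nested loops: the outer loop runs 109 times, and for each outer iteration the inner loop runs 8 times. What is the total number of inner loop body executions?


Outer loop: 109 iterations
Inner loop: 8 iterations per outer iteration
Total = 109 * 8 = 872


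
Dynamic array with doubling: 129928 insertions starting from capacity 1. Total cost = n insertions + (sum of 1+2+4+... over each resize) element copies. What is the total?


n = 129928
Insertion costs: 129928
Resizes copy 1, 2, 4, ... up to the largest power of 2 that is <= n-1 = 129927, i.e. 65536.
Copy costs = 1 + 2 + 4 + 8 + 16 + 32 + 64 + 128 + 256 + 512 + 1024 + 2048 + 4096 + 8192 + 16384 + 32768 + 65536 = 131071
Total = 129928 + 131071 = 260999


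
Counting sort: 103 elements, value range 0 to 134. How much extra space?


n = 103 (output array)
k = 135 (count array for 135 distinct values)
Extra space = 103 + 135 = 238


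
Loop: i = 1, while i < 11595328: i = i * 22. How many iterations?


i multiplies by 22 each step:
i = 1 -> 22 -> 484 -> 10648 -> 234256 -> 5153632 -> 113379904 (stop)
Iterations = ceil(log_22(11595328)) = 6


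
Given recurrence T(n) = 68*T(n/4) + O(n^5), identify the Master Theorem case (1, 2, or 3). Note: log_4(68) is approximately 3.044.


Master Theorem parameters: a=68, b=4, c=5
log_b(a) = 3.044
Compare b^c with a: 4^5 = 1024 > 68, so c > log_b(a).
Comparing c=5 vs log_b(a)=3.044:
5 > 3.044 => Case 3
Result: T(n) = O(n^5)
Master Theorem case = 3


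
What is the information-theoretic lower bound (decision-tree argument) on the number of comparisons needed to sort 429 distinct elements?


A binary decision tree of height h has at most 2^h leaves and needs at least n! of them, so h >= ceil(log2(n!)).
429! is far too large to multiply out, so use Stirling's series:
  ln(n!) ~ n ln n - n + (1/2) ln(2 pi n) + 1/(12n)  (error below 1/(360 n^3), negligible here)
  ln(429) = 6.0614569
  n ln n = 429 * 6.0614569 = 2600.3650
  (1/2) ln(2 pi * 429) = (1/2) ln(2695.4865) = 3.9497
  1/(12*429) = 0.0002
  ln(429!) ~ 2600.3650 - 429 + 3.9497 + 0.0002 = 2175.3149
Convert to base 2: log2(429!) = 2175.3149 / ln 2 = 2175.3149 / 0.69314718 = 3138.3160
ceil(3138.3160) = 3139


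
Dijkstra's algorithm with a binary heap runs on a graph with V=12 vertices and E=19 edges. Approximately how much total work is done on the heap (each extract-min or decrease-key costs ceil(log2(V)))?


Dijkstra with a binary heap: each vertex is extracted once, each edge may relax once.
Each heap operation costs O(log V).
V + E = 12 + 19 = 31
ceil(log2(12)) = 4 (since 2^3 = 8 < 12 <= 16 = 2^4)
Total heap work = (V+E) * ceil(log2(V)) = 31 * 4 = 124


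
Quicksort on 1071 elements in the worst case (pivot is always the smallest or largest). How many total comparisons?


In the worst case, each partition step picks the worst pivot:
  Partition 1: 1070 comparisons (n-1 elements to compare)
  Partition 2: 1069 comparisons
  Partition 3: 1068 comparisons
  Partition 4: 1067 comparisons
  Partition 5: 1066 comparisons
  ...
  Last partition: 0 comparisons
Total = (n-1) + (n-2) + ... + 1 + 0 = n*(n-1)/2
= 1071*1070/2 = 572985


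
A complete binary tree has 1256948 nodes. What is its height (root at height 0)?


In a complete binary tree, level k holds nodes 2^k .. 2^(k+1)-1 (1-indexed).
Height = floor(log2(n)) = floor(log2(1256948)) = 20
Check: 2^20 = 1048576 <= 1256948 < 2097152 = 2^21


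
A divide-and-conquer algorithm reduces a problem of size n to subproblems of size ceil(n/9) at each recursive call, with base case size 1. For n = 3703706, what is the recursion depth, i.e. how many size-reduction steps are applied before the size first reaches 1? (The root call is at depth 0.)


Each step divides the size by 9 (rounding up); after k steps the size is ceil(n/9^k), which equals 1 exactly when 9^k >= n.
So the depth is the smallest k with 9^k >= 3703706, i.e. ceil(log_9(3703706)).
9^6 = 531441 < 3703706 <= 4782969 = 9^7
Recursion depth = 7


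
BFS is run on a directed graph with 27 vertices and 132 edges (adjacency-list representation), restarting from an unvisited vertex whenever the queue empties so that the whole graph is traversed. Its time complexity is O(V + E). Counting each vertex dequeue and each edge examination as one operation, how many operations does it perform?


A full BFS traversal dequeues each vertex exactly once and examines each directed edge exactly once.
V = 27 (vertex processing cost)
E = 132 (edge examination cost)
Total operations proportional to V + E = 27 + 132 = 159


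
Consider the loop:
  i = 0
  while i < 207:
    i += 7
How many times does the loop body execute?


Starting at i = 0, each iteration adds 7.
Iterations until i >= 207:
  Iteration 1: i = 0 -> i = 7
  Iteration 2: i = 7 -> i = 14
  Iteration 3: i = 14 -> i = 21
  Iteration 4: i = 21 -> i = 28
  Iteration 5: i = 28 -> i = 35
  Iteration 6: i = 35 -> i = 42
  Iteration 7: i = 42 -> i = 49
  Iteration 8: i = 49 -> i = 56
  ... continuing ...
Total iterations = ceil(207/7) = 30


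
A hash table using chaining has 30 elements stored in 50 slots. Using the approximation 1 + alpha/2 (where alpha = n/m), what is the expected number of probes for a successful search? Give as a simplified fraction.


Load factor alpha = n/m = 30/50
Expected probes = 1 + alpha/2 = 1 + 30/(2*50)
= 1 + 30/100
= 100/100 + 30/100
= 130/100
Simplify: 13/10


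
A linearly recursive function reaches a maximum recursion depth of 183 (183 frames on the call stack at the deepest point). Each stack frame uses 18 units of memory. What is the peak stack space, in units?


Maximum recursion depth = 183 frames
Memory per frame = 18 units
Total stack space = depth * frame_size
= 183 * 18 = 3294


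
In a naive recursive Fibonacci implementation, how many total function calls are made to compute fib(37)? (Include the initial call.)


Let C(m) = total calls to evaluate fib(m). Then C(0)=C(1)=1, and
C(m) = 1 + C(m-1) + C(m-2) for m >= 2.
Build the table (each entry = 1 + previous two):
  C(0) = 1
  C(1) = 1
  C(2) = 1 + 1 + 1 = 3
  C(3) = 1 + 3 + 1 = 5
  C(4) = 1 + 5 + 3 = 9
  C(5) = 1 + 9 + 5 = 15
  C(6) = 1 + 15 + 9 = 25
  C(7) = 1 + 25 + 15 = 41
  C(8) = 1 + 41 + 25 = 67
  C(9) = 1 + 67 + 41 = 109
  C(10) = 1 + 109 + 67 = 177
  C(11) = 1 + 177 + 109 = 287
  C(12) = 1 + 287 + 177 = 465
  C(13) = 1 + 465 + 287 = 753
  C(14) = 1 + 753 + 465 = 1219
  C(15) = 1 + 1219 + 753 = 1973
  C(16) = 1 + 1973 + 1219 = 3193
  C(17) = 1 + 3193 + 1973 = 5167
  C(18) = 1 + 5167 + 3193 = 8361
  C(19) = 1 + 8361 + 5167 = 13529
  C(20) = 1 + 13529 + 8361 = 21891
  C(21) = 1 + 21891 + 13529 = 35421
  C(22) = 1 + 35421 + 21891 = 57313
  C(23) = 1 + 57313 + 35421 = 92735
  C(24) = 1 + 92735 + 57313 = 150049
  C(25) = 1 + 150049 + 92735 = 242785
  C(26) = 1 + 242785 + 150049 = 392835
  C(27) = 1 + 392835 + 242785 = 635621
  C(28) = 1 + 635621 + 392835 = 1028457
  C(29) = 1 + 1028457 + 635621 = 1664079
  C(30) = 1 + 1664079 + 1028457 = 2692537
  C(31) = 1 + 2692537 + 1664079 = 4356617
  C(32) = 1 + 4356617 + 2692537 = 7049155
  C(33) = 1 + 7049155 + 4356617 = 11405773
  C(34) = 1 + 11405773 + 7049155 = 18454929
  C(35) = 1 + 18454929 + 11405773 = 29860703
  C(36) = 1 + 29860703 + 18454929 = 48315633
  C(37) = 1 + 48315633 + 29860703 = 78176337
Total calls for fib(37) = 78176337


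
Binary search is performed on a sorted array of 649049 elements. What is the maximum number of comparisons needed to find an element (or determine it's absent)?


Binary search halves the search space each comparison:
  Step 1: search space = 649049 -> 324524
  Step 2: search space = 324524 -> 162262
  Step 3: search space = 162262 -> 81131
  Step 4: search space = 81131 -> 40565
  Step 5: search space = 40565 -> 20282
  Step 6: search space = 20282 -> 10141
  Step 7: search space = 10141 -> 5070
  Step 8: search space = 5070 -> 2535
  Step 9: search space = 2535 -> 1267
  Step 10: search space = 1267 -> 633
  Step 11: search space = 633 -> 316
  Step 12: search space = 316 -> 158
  Step 13: search space = 158 -> 79
  Step 14: search space = 79 -> 39
  Step 15: search space = 39 -> 19
  Step 16: search space = 19 -> 9
  Step 17: search space = 9 -> 4
  Step 18: search space = 4 -> 2
  Step 19: search space = 2 -> 1
  Step 20: search space = 1 (final check)
Maximum comparisons = floor(log2(649049)) + 1 = 19 + 1 = 20


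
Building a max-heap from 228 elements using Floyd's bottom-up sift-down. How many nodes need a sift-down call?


In a heap of 228 elements (0-indexed array):
  Last element index: 227
  Parent of last element: floor((227 - 1) / 2) = 113
  Internal nodes: indices 0 to 113
  Count = floor(228/2) = 114


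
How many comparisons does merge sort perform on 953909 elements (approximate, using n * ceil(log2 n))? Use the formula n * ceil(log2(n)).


Recursion depth: ceil(log2(953909)) = 20
Each recursion level merges n = 953909 elements
Total = 953909 * 20 = 19078180


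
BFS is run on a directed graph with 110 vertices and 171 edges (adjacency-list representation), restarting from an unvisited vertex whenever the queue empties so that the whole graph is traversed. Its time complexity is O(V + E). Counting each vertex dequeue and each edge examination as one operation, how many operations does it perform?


A full BFS traversal dequeues each vertex exactly once and examines each directed edge exactly once.
V = 110 (vertex processing cost)
E = 171 (edge examination cost)
Total operations proportional to V + E = 110 + 171 = 281


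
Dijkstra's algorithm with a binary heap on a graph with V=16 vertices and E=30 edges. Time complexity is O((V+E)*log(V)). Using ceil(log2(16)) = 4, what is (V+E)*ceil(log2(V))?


Dijkstra with a binary heap: each vertex is extracted once, each edge may relax once.
Each heap operation costs O(log V).
V + E = 16 + 30 = 46
ceil(log2(16)) = 4 (since 2^3 = 8 < 16 <= 16 = 2^4)
Total heap work = (V+E) * ceil(log2(V)) = 46 * 4 = 184


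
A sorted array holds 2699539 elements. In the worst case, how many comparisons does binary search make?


Halving sequence: 2699539 -> 1349769 -> 674884 -> 337442 -> 168721 -> 84360 -> 42180 -> 21090 -> 10545 -> 5272 -> 2636 -> 1318 -> 659 -> 329 -> 164 -> 82 -> 41 -> 20 -> 10 -> 5 -> 2 -> 1
Number of halvings = 21
Max comparisons = 21 + 1 = 22


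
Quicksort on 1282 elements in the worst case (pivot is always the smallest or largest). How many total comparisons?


In the worst case, each partition step picks the worst pivot:
  Partition 1: 1281 comparisons (n-1 elements to compare)
  Partition 2: 1280 comparisons
  Partition 3: 1279 comparisons
  Partition 4: 1278 comparisons
  Partition 5: 1277 comparisons
  ...
  Last partition: 0 comparisons
Total = (n-1) + (n-2) + ... + 1 + 0 = n*(n-1)/2
= 1282*1281/2 = 821121


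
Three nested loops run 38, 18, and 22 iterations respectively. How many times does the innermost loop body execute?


Loop 1 (outermost): 38 iterations
Loop 2 (middle): 18 iterations per outer
Loop 3 (innermost): 22 iterations per middle
Total = 38 * 18 * 22 = 15048


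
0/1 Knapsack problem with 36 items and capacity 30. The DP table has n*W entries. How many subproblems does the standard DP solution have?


The DP table is indexed by (item, capacity).
Rows: 36 items
Columns: 30 capacity values (1 to W)
Total subproblems = 36 * 30 = 1080


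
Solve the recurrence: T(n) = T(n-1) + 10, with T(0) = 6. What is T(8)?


Unrolling the recurrence:
T(8) = T(7) + 10
       = T(6) + 10 + 10
       = T(5) + 10*3
       ...
       = T(0) + 10*8
       = 6 + 80 = 86


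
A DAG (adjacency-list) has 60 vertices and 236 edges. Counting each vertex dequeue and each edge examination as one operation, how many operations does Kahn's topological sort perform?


V = 60 (vertex processing)
E = 236 (edge processing)
V + E = 60 + 236 = 296


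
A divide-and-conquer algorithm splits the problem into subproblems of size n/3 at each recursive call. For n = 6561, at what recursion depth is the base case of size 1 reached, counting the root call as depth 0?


At each depth, the problem size is divided by 3:
  Depth 0: problem size = 6561
  Depth 1: problem size = 2187
  Depth 2: problem size = 729
  Depth 3: problem size = 243
  Depth 4: problem size = 81
  Depth 5: problem size = 27
  Depth 6: problem size = 9
  Depth 7: problem size = 3
  Depth 8: problem size = 1 (base case)
The base case is reached at depth log_3(6561) = 8 (the tree has 9 levels counting depth 0, but the depth asked for is 8).
Recursion depth = 8


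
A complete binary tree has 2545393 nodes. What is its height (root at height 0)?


In a complete binary tree, level k holds nodes 2^k .. 2^(k+1)-1 (1-indexed).
Height = floor(log2(n)) = floor(log2(2545393)) = 21
Check: 2^21 = 2097152 <= 2545393 < 4194304 = 2^22


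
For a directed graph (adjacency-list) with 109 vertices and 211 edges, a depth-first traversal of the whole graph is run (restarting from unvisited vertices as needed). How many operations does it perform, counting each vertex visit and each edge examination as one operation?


A full DFS traversal visits each vertex once and examines each edge once.
V = 109
E = 211
Sum = 109 + 211 = 320


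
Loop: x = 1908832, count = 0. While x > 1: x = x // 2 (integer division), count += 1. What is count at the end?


The variable x halves each step:
x = 1908832 -> 954416 -> 477208 -> 238604 -> 119302 -> 59651 -> 29825 -> 14912 -> 7456 -> 3728 -> 1864 -> 932 -> 466 -> 233 -> 116 -> 58 -> 29 -> 14 -> 7 -> 3 -> 1
Number of halvings = floor(log2(1908832)) = 20


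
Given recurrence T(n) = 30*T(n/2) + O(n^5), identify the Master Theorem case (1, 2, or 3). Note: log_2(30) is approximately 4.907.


Master Theorem parameters: a=30, b=2, c=5
log_b(a) = 4.907
Compare b^c with a: 2^5 = 32 > 30, so c > log_b(a).
Comparing c=5 vs log_b(a)=4.907:
5 > 4.907 => Case 3
Result: T(n) = O(n^5)
Master Theorem case = 3


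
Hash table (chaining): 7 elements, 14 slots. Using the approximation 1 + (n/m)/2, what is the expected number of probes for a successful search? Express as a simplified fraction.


Computing expected probes:
alpha = 7/14
= 1 + alpha/2
= 1 + 7/(2*14)
= (2*14 + 7) / (2*14)
= 35/28 = 5/4


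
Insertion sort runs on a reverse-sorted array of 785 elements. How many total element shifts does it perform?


Sum of shifts = 1 + 2 + 3 + ... + 784
= 785 * 784 / 2
= 615440 / 2
= 307720


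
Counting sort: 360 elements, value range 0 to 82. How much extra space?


n = 360 (output array)
k = 83 (count array for 83 distinct values)
Extra space = 360 + 83 = 443


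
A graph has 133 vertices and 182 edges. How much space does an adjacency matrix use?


Adjacency matrix: V x V grid of entries
Space = V^2 = 133^2 = 133 * 133 = 17689


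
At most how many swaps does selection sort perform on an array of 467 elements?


Each of the 466 passes places one element in its final position.
Pass 1: swap minimum into position 0
Pass 2: swap minimum of remaining into position 1
...
Pass 466: last two elements, one swap
Maximum swaps = 467 - 1 = 466


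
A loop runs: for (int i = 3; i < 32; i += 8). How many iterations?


Loop starts at i = 3, increments by 8, stops when i >= 32.
Number of iterations = ceil((32 - 3) / 8)
= ceil(29 / 8)
= 4


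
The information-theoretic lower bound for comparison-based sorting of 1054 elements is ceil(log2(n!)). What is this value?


A binary decision tree of height h has at most 2^h leaves and needs at least n! of them, so h >= ceil(log2(n!)).
1054! is far too large to multiply out, so use Stirling's series:
  ln(n!) ~ n ln n - n + (1/2) ln(2 pi n) + 1/(12n)  (error below 1/(360 n^3), negligible here)
  ln(1054) = 6.9603477
  n ln n = 1054 * 6.9603477 = 7336.2065
  (1/2) ln(2 pi * 1054) = (1/2) ln(6622.4773) = 4.3991
  1/(12*1054) = 0.0001
  ln(1054!) ~ 7336.2065 - 1054 + 4.3991 + 0.0001 = 6286.6057
Convert to base 2: log2(1054!) = 6286.6057 / ln 2 = 6286.6057 / 0.69314718 = 9069.6549
ceil(9069.6549) = 9070


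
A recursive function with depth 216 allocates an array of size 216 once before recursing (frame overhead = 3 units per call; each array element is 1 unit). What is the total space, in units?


Array allocation: 216 units (allocated once)
Stack frames: 216 deep * 3 per frame = 648 units
Total = 216 + 648 = 864


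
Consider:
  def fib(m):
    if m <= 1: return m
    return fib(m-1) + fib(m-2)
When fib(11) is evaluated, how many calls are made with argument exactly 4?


Let N(m) = number of times fib(m) is called while evaluating fib(11).
N(11) = 1 (the initial call).
N(10) = 1 (only fib(11) calls it).
For 1 <= m <= 9: fib(m) is called by fib(m+1) and fib(m+2), so
  N(m) = N(m+1) + N(m+2).
fib(0) is called only by fib(2), so N(0) = N(2).
Walk down from m=11:
  N(11)=1, N(10)=1, N(9)=2, N(8)=3, N(7)=5, N(6)=8, N(5)=13, N(4)=21
N(4) = 21


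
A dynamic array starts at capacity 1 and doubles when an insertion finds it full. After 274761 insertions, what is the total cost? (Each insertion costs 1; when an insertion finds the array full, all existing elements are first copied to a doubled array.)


Insertion cost: 274761 (one per element)
Resizes occur just before inserting elements 2, 3, 5, 9, ...
Elements copied at each resize: 1 + 2 + 4 + 8 + 16 + 32 + 64 + 128 + 256 + 512 + 1024 + 2048 + 4096 + 8192 + 16384 + 32768 + 65536 + 131072 + 262144
Sum of copies = 524287 (geometric series: 2^k - 1)
Total = 274761 + 524287 = 799048


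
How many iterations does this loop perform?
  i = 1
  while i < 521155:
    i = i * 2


The loop variable doubles each iteration:
i = 1 -> 2 -> 4 -> 8 -> 16 -> 32 -> 64 -> 128 -> 256 -> 512 -> 1024 -> 2048 -> 4096 -> 8192 -> 16384 -> 32768 -> 65536 -> 131072 -> 262144 -> 524288 (stop, 524288 >= 521155)
Number of doublings = ceil(log2(521155)) = 19


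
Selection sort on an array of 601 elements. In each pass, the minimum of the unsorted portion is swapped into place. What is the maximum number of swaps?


Selection sort performs one swap per pass:
  Pass 1: find min in positions 0 to 600, swap with position 0
  Pass 2: find min in positions 1 to 600, swap with position 1
  Pass 3: find min in positions 2 to 600, swap with position 2
  Pass 4: find min in positions 3 to 600, swap with position 3
  Pass 5: find min in positions 4 to 600, swap with position 4
  ... (595 more passes)
Total passes (and swaps) = n - 1 = 601 - 1 = 600


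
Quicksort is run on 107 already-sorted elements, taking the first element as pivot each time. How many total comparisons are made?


Sum of comparisons per partition:
106 + 105 + ... + 1 + 0
= 107 * (107 - 1) / 2
= 107 * 106 / 2
= 5671


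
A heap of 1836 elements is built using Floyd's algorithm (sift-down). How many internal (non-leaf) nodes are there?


Leaf nodes occupy roughly half the array.
Sift-down is called for each internal node, starting from the last one.
Internal nodes = floor(n/2) = floor(1836/2) = 918


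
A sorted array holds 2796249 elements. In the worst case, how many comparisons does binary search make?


Halving sequence: 2796249 -> 1398124 -> 699062 -> 349531 -> 174765 -> 87382 -> 43691 -> 21845 -> 10922 -> 5461 -> 2730 -> 1365 -> 682 -> 341 -> 170 -> 85 -> 42 -> 21 -> 10 -> 5 -> 2 -> 1
Number of halvings = 21
Max comparisons = 21 + 1 = 22


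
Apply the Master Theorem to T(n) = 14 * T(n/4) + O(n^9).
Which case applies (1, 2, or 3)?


The Master Theorem: T(n) = a*T(n/b) + O(n^c)
  a = 14, b = 4, c = 9
log_b(a) = log_4(14) ~ 1.904
Compare b^c with a: 4^9 = 262144 > 14, so c > log_b(a).
Since c > log_b(a), Case 3 applies.
T(n) = O(n^9)
Master Theorem case = 3


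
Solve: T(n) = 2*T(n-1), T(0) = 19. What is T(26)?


Unrolling:
T(26) = 2*T(25) = 2^2*T(24) = ... = 2^26*T(0)
= 2^26 * 19
= 67108864 * 19 = 1275068416


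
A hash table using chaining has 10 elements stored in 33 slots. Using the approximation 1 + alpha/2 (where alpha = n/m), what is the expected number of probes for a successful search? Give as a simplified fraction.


Load factor alpha = n/m = 10/33
Expected probes = 1 + alpha/2 = 1 + 10/(2*33)
= 1 + 10/66
= 66/66 + 10/66
= 76/66
Simplify: 38/33


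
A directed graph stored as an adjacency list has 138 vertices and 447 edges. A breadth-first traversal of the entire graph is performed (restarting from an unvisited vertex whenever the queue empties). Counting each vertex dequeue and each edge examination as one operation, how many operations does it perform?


A full BFS traversal dequeues each vertex once and examines each edge once.
Vertex visits: 138
Edge visits: 447
V + E = 138 + 447 = 585


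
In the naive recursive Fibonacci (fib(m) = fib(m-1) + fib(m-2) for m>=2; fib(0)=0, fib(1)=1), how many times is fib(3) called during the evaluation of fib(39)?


Let N(m) = number of times fib(m) is called while evaluating fib(39).
N(39) = 1 (the initial call).
N(38) = 1 (only fib(39) calls it).
For 1 <= m <= 37: fib(m) is called by fib(m+1) and fib(m+2), so
  N(m) = N(m+1) + N(m+2).
fib(0) is called only by fib(2), so N(0) = N(2).
Walk down from m=39:
  N(39)=1, N(38)=1, N(37)=2, N(36)=3, N(35)=5, N(34)=8, N(33)=13, N(32)=21, N(31)=34, N(30)=55, N(29)=89, N(28)=144, N(27)=233, N(26)=377, N(25)=610, N(24)=987, N(23)=1597, N(22)=2584, N(21)=4181, N(20)=6765, N(19)=10946, N(18)=17711, N(17)=28657, N(16)=46368, N(15)=75025, N(14)=121393, N(13)=196418, N(12)=317811, N(11)=514229, N(10)=832040, N(9)=1346269, N(8)=2178309, N(7)=3524578, N(6)=5702887, N(5)=9227465, N(4)=14930352, N(3)=24157817
N(3) = 24157817


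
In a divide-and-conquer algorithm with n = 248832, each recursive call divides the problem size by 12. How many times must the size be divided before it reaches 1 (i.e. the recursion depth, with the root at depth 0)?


Number of divisions = log_12(248832)
Sizes: 248832 -> 20736 -> 1728 -> 144 -> 12 -> 1 (5 divisions)
Recursion depth = 5


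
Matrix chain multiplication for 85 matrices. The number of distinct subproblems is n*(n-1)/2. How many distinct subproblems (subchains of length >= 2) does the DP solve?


Subproblems are indexed by (i, j) where i < j.
Number of such pairs = n*(n-1)/2
= 85 * 84 / 2
= 3570


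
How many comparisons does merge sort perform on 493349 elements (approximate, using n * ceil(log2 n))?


Recursion depth: ceil(log2(493349)) = 19
Each recursion level merges n = 493349 elements
Total = 493349 * 19 = 9373631


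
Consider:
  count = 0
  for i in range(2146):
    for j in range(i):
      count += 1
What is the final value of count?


For each i, the inner loop runs i times:
  i=0: inner runs 0 times
  i=1: inner runs 1 time
  i=2: inner runs 2 times
  i=3: inner runs 3 times
  i=4: inner runs 4 times
  i=5: inner runs 5 times
  i=6: inner runs 6 times
  i=7: inner runs 7 times
  ...
Total = 0 + 1 + 2 + ... + 2145 = 2146*(2146-1)/2 = 2301585


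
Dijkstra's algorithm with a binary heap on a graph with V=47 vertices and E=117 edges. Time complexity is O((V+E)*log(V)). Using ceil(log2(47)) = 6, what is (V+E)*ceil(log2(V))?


Dijkstra with a binary heap: each vertex is extracted once, each edge may relax once.
Each heap operation costs O(log V).
V + E = 47 + 117 = 164
ceil(log2(47)) = 6 (since 2^5 = 32 < 47 <= 64 = 2^6)
Total heap work = (V+E) * ceil(log2(V)) = 164 * 6 = 984


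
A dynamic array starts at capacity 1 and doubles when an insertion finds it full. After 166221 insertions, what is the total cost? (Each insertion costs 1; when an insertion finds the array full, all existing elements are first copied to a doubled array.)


Insertion cost: 166221 (one per element)
Resizes occur just before inserting elements 2, 3, 5, 9, ...
Elements copied at each resize: 1 + 2 + 4 + 8 + 16 + 32 + 64 + 128 + 256 + 512 + 1024 + 2048 + 4096 + 8192 + 16384 + 32768 + 65536 + 131072
Sum of copies = 262143 (geometric series: 2^k - 1)
Total = 166221 + 262143 = 428364


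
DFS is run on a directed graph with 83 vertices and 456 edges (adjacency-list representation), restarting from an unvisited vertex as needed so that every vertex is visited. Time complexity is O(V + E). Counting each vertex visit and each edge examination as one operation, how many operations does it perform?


A full DFS traversal processes each vertex exactly once (push/pop on stack).
Each directed edge is examined once.
V = 83, E = 456
V + E = 539


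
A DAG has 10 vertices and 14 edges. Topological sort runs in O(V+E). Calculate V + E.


V = 10 (vertex processing)
E = 14 (edge processing)
V + E = 10 + 14 = 24


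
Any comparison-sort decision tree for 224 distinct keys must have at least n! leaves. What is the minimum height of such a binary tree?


A binary decision tree of height h has at most 2^h leaves and needs at least n! of them, so h >= ceil(log2(n!)).
224! is far too large to multiply out, so use Stirling's series:
  ln(n!) ~ n ln n - n + (1/2) ln(2 pi n) + 1/(12n)  (error below 1/(360 n^3), negligible here)
  ln(224) = 5.4116461
  n ln n = 224 * 5.4116461 = 1212.2087
  (1/2) ln(2 pi * 224) = (1/2) ln(1407.4335) = 3.6248
  1/(12*224) = 0.0004
  ln(224!) ~ 1212.2087 - 224 + 3.6248 + 0.0004 = 991.8339
Convert to base 2: log2(224!) = 991.8339 / ln 2 = 991.8339 / 0.69314718 = 1430.9139
ceil(1430.9139) = 1431


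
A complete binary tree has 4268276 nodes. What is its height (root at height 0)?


In a complete binary tree, level k holds nodes 2^k .. 2^(k+1)-1 (1-indexed).
Height = floor(log2(n)) = floor(log2(4268276)) = 22
Check: 2^22 = 4194304 <= 4268276 < 8388608 = 2^23


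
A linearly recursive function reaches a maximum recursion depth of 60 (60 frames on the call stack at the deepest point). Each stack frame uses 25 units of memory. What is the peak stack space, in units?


Maximum recursion depth = 60 frames
Memory per frame = 25 units
Total stack space = depth * frame_size
= 60 * 25 = 1500


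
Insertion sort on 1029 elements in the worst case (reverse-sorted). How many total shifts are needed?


In the worst case (reverse-sorted), each element shifts past all previous:
  Element 1: 1 shifts
  Element 2: 2 shifts
  Element 3: 3 shifts
  Element 4: 4 shifts
  Element 5: 5 shifts
  ...
  Element 1028: 1028 shifts
Total = 1 + 2 + ... + 1028
= 1029*(1029-1)/2 = 528906


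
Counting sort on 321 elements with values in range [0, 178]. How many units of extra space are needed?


Output array size: 321 (to store sorted result)
Count array size: 179 (one slot per possible value, range 0 to 178)
Total extra space = 321 + 179 = 500


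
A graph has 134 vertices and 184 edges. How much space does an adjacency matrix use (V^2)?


Adjacency matrix: V x V grid of entries
Space = V^2 = 134^2 = 134 * 134 = 17956


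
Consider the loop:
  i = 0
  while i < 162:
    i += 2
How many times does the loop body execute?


Starting at i = 0, each iteration adds 2.
Iterations until i >= 162:
  Iteration 1: i = 0 -> i = 2
  Iteration 2: i = 2 -> i = 4
  Iteration 3: i = 4 -> i = 6
  Iteration 4: i = 6 -> i = 8
  Iteration 5: i = 8 -> i = 10
  Iteration 6: i = 10 -> i = 12
  Iteration 7: i = 12 -> i = 14
  Iteration 8: i = 14 -> i = 16
  ... continuing ...
Total iterations = ceil(162/2) = 81


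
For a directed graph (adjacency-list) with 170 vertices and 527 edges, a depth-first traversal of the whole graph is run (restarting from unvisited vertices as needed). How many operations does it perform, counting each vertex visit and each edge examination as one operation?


A full DFS traversal visits each vertex once and examines each edge once.
V = 170
E = 527
Sum = 170 + 527 = 697


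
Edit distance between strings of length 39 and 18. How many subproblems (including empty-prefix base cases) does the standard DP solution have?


The table includes base cases (empty prefixes).
Rows: (m+1) = 40
Columns: (n+1) = 19
Total = 40 * 19 = 760


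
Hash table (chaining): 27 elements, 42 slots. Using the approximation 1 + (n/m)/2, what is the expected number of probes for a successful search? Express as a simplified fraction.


Computing expected probes:
alpha = 27/42
= 1 + alpha/2
= 1 + 27/(2*42)
= (2*42 + 27) / (2*42)
= 111/84 = 37/28


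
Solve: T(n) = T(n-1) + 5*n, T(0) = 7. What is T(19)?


Expanding the recurrence:
T(19) = T(18) + 5*19
       = T(17) + 5*18 + 5*19
       ...
       = T(0) + 5*(1 + 2 + ... + 19)
       = 7 + 5 * 19*20/2
       = 7 + 5 * 190
       = 7 + 950 = 957


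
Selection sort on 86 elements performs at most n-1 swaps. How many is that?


Each of the 85 passes places one element in its final position.
Pass 1: swap minimum into position 0
Pass 2: swap minimum of remaining into position 1
...
Pass 85: last two elements, one swap
Maximum swaps = 86 - 1 = 85


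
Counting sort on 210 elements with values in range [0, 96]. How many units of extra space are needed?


Output array size: 210 (to store sorted result)
Count array size: 97 (one slot per possible value, range 0 to 96)
Total extra space = 210 + 97 = 307


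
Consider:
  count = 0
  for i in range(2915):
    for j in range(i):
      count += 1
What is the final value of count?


For each i, the inner loop runs i times:
  i=0: inner runs 0 times
  i=1: inner runs 1 time
  i=2: inner runs 2 times
  i=3: inner runs 3 times
  i=4: inner runs 4 times
  i=5: inner runs 5 times
  i=6: inner runs 6 times
  i=7: inner runs 7 times
  ...
Total = 0 + 1 + 2 + ... + 2914 = 2915*(2915-1)/2 = 4247155


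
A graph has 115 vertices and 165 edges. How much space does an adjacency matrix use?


Adjacency matrix: V x V grid of entries
Space = V^2 = 115^2 = 115 * 115 = 13225


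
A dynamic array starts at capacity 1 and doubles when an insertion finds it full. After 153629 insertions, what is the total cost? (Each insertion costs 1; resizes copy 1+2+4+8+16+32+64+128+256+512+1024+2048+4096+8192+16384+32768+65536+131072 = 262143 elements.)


Insertion cost: 153629 (one per element)
Resizes occur just before inserting elements 2, 3, 5, 9, ...
Elements copied at each resize: 1 + 2 + 4 + 8 + 16 + 32 + 64 + 128 + 256 + 512 + 1024 + 2048 + 4096 + 8192 + 16384 + 32768 + 65536 + 131072
Sum of copies = 262143 (geometric series: 2^k - 1)
Total = 153629 + 262143 = 415772


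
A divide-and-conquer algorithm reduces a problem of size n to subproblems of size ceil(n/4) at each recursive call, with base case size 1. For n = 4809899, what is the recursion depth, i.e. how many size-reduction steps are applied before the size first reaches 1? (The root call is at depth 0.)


Each step divides the size by 4 (rounding up); after k steps the size is ceil(n/4^k), which equals 1 exactly when 4^k >= n.
So the depth is the smallest k with 4^k >= 4809899, i.e. ceil(log_4(4809899)).
4^11 = 4194304 < 4809899 <= 16777216 = 4^12
Recursion depth = 12


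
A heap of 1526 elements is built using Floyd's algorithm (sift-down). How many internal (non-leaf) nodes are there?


Leaf nodes occupy roughly half the array.
Sift-down is called for each internal node, starting from the last one.
Internal nodes = floor(n/2) = floor(1526/2) = 763


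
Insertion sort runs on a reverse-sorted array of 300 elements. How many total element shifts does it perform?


Sum of shifts = 1 + 2 + 3 + ... + 299
= 300 * 299 / 2
= 89700 / 2
= 44850


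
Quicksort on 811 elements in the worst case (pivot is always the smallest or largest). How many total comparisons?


In the worst case, each partition step picks the worst pivot:
  Partition 1: 810 comparisons (n-1 elements to compare)
  Partition 2: 809 comparisons
  Partition 3: 808 comparisons
  Partition 4: 807 comparisons
  Partition 5: 806 comparisons
  ...
  Last partition: 0 comparisons
Total = (n-1) + (n-2) + ... + 1 + 0 = n*(n-1)/2
= 811*810/2 = 328455


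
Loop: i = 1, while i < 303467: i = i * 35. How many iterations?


i multiplies by 35 each step:
i = 1 -> 35 -> 1225 -> 42875 -> 1500625 (stop)
Iterations = ceil(log_35(303467)) = 4


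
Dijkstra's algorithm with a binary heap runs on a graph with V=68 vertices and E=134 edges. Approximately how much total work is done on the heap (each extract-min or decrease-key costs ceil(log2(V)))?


Dijkstra with a binary heap: each vertex is extracted once, each edge may relax once.
Each heap operation costs O(log V).
V + E = 68 + 134 = 202
ceil(log2(68)) = 7 (since 2^6 = 64 < 68 <= 128 = 2^7)
Total heap work = (V+E) * ceil(log2(V)) = 202 * 7 = 1414


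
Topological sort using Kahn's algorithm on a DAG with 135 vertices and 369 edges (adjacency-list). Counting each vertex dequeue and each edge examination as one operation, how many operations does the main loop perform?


Kahn's algorithm:
  1. Compute in-degrees: O(V + E)
  2. Process queue: each vertex dequeued once (O(V))
     each edge examined once (O(E))
Total = V + E = 135 + 369 = 504


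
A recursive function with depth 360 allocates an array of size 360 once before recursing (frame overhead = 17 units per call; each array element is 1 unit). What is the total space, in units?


Array allocation: 360 units (allocated once)
Stack frames: 360 deep * 17 per frame = 6120 units
Total = 360 + 6120 = 6480


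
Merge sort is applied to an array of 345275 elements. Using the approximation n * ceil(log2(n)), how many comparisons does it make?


Merge sort divides the array into halves recursively.
Number of levels = ceil(log2(345275)) = 19
At each level, approximately n = 345275 comparisons are needed for merging.
Total comparisons ~ n * ceil(log2(n)) = 345275 * 19 = 6560225


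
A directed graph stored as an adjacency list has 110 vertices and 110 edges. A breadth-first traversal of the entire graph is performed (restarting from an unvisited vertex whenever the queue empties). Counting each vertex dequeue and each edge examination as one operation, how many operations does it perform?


A full BFS traversal dequeues each vertex once and examines each edge once.
Vertex visits: 110
Edge visits: 110
V + E = 110 + 110 = 220


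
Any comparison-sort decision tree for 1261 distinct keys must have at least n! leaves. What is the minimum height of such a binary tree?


A binary decision tree of height h has at most 2^h leaves and needs at least n! of them, so h >= ceil(log2(n!)).
1261! is far too large to multiply out, so use Stirling's series:
  ln(n!) ~ n ln n - n + (1/2) ln(2 pi n) + 1/(12n)  (error below 1/(360 n^3), negligible here)
  ln(1261) = 7.1396603
  n ln n = 1261 * 7.1396603 = 9003.1116
  (1/2) ln(2 pi * 1261) = (1/2) ln(7923.0967) = 4.4888
  1/(12*1261) = 0.0001
  ln(1261!) ~ 9003.1116 - 1261 + 4.4888 + 0.0001 = 7746.6005
Convert to base 2: log2(1261!) = 7746.6005 / ln 2 = 7746.6005 / 0.69314718 = 11175.9821
ceil(11175.9821) = 11176


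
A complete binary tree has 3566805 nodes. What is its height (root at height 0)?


In a complete binary tree, level k holds nodes 2^k .. 2^(k+1)-1 (1-indexed).
Height = floor(log2(n)) = floor(log2(3566805)) = 21
Check: 2^21 = 2097152 <= 3566805 < 4194304 = 2^22


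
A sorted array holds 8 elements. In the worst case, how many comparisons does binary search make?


Halving sequence: 8 -> 4 -> 2 -> 1
Number of halvings = 3
Max comparisons = 3 + 1 = 4


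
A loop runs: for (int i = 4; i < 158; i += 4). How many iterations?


Loop starts at i = 4, increments by 4, stops when i >= 158.
Number of iterations = ceil((158 - 4) / 4)
= ceil(154 / 4)
= 39


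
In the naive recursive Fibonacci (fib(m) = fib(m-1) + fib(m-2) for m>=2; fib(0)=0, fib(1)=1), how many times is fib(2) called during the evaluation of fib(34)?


Let N(m) = number of times fib(m) is called while evaluating fib(34).
N(34) = 1 (the initial call).
N(33) = 1 (only fib(34) calls it).
For 1 <= m <= 32: fib(m) is called by fib(m+1) and fib(m+2), so
  N(m) = N(m+1) + N(m+2).
fib(0) is called only by fib(2), so N(0) = N(2).
Walk down from m=34:
  N(34)=1, N(33)=1, N(32)=2, N(31)=3, N(30)=5, N(29)=8, N(28)=13, N(27)=21, N(26)=34, N(25)=55, N(24)=89, N(23)=144, N(22)=233, N(21)=377, N(20)=610, N(19)=987, N(18)=1597, N(17)=2584, N(16)=4181, N(15)=6765, N(14)=10946, N(13)=17711, N(12)=28657, N(11)=46368, N(10)=75025, N(9)=121393, N(8)=196418, N(7)=317811, N(6)=514229, N(5)=832040, N(4)=1346269, N(3)=2178309, N(2)=3524578
N(2) = 3524578


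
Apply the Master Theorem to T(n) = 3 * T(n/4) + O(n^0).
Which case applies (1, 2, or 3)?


The Master Theorem: T(n) = a*T(n/b) + O(n^c)
  a = 3, b = 4, c = 0
log_b(a) = log_4(3) ~ 0.792
Compare b^c with a: 4^0 = 1 < 3, so c < log_b(a).
Since c < log_b(a), Case 1 applies.
T(n) = O(n^(log_4 3)) ~ O(n^0.792)
Master Theorem case = 1


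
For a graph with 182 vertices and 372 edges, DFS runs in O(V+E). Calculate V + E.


A full DFS traversal visits each vertex once and examines each edge once.
V = 182
E = 372
Sum = 182 + 372 = 554


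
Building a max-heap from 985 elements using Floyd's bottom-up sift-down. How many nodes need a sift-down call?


In a heap of 985 elements (0-indexed array):
  Last element index: 984
  Parent of last element: floor((984 - 1) / 2) = 491
  Internal nodes: indices 0 to 491
  Count = floor(985/2) = 492


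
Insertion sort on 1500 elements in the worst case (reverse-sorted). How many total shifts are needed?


In the worst case (reverse-sorted), each element shifts past all previous:
  Element 1: 1 shifts
  Element 2: 2 shifts
  Element 3: 3 shifts
  Element 4: 4 shifts
  Element 5: 5 shifts
  ...
  Element 1499: 1499 shifts
Total = 1 + 2 + ... + 1499
= 1500*(1500-1)/2 = 1124250


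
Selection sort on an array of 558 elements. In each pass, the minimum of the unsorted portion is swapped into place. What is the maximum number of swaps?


Selection sort performs one swap per pass:
  Pass 1: find min in positions 0 to 557, swap with position 0
  Pass 2: find min in positions 1 to 557, swap with position 1
  Pass 3: find min in positions 2 to 557, swap with position 2
  Pass 4: find min in positions 3 to 557, swap with position 3
  Pass 5: find min in positions 4 to 557, swap with position 4
  ... (552 more passes)
Total passes (and swaps) = n - 1 = 558 - 1 = 557


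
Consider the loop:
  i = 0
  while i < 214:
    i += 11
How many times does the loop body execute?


Starting at i = 0, each iteration adds 11.
Iterations until i >= 214:
  Iteration 1: i = 0 -> i = 11
  Iteration 2: i = 11 -> i = 22
  Iteration 3: i = 22 -> i = 33
  Iteration 4: i = 33 -> i = 44
  Iteration 5: i = 44 -> i = 55
  Iteration 6: i = 55 -> i = 66
  Iteration 7: i = 66 -> i = 77
  Iteration 8: i = 77 -> i = 88
  ... continuing ...
Total iterations = ceil(214/11) = 20


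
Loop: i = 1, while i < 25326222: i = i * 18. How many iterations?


i multiplies by 18 each step:
i = 1 -> 18 -> 324 -> 5832 -> 104976 -> 1889568 -> 34012224 (stop)
Iterations = ceil(log_18(25326222)) = 6


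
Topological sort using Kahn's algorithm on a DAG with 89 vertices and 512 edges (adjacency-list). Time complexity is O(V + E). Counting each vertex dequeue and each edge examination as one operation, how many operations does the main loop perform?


Kahn's algorithm:
  1. Compute in-degrees: O(V + E)
  2. Process queue: each vertex dequeued once (O(V))
     each edge examined once (O(E))
Total = V + E = 89 + 512 = 601


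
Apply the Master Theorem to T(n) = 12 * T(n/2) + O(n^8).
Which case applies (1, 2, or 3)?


The Master Theorem: T(n) = a*T(n/b) + O(n^c)
  a = 12, b = 2, c = 8
log_b(a) = log_2(12) ~ 3.585
Compare b^c with a: 2^8 = 256 > 12, so c > log_b(a).
Since c > log_b(a), Case 3 applies.
T(n) = O(n^8)
Master Theorem case = 3


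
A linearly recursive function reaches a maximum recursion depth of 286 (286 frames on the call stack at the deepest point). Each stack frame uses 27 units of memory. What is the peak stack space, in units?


Maximum recursion depth = 286 frames
Memory per frame = 27 units
Total stack space = depth * frame_size
= 286 * 27 = 7722


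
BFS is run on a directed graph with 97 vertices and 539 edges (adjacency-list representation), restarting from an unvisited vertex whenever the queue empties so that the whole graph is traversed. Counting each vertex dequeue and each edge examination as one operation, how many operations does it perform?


A full BFS traversal dequeues each vertex exactly once and examines each directed edge exactly once.
V = 97 (vertex processing cost)
E = 539 (edge examination cost)
Total operations proportional to V + E = 97 + 539 = 636
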